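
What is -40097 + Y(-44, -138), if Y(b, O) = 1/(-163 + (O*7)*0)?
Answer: -6535812/163 ≈ -40097.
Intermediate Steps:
Y(b, O) = -1/163 (Y(b, O) = 1/(-163 + (7*O)*0) = 1/(-163 + 0) = 1/(-163) = -1/163)
-40097 + Y(-44, -138) = -40097 - 1/163 = -6535812/163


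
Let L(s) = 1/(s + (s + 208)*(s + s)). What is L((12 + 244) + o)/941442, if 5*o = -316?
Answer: 25/3641998503144 ≈ 6.8644e-12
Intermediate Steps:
o = -316/5 (o = (⅕)*(-316) = -316/5 ≈ -63.200)
L(s) = 1/(s + 2*s*(208 + s)) (L(s) = 1/(s + (208 + s)*(2*s)) = 1/(s + 2*s*(208 + s)))
L((12 + 244) + o)/941442 = (1/(((12 + 244) - 316/5)*(417 + 2*((12 + 244) - 316/5))))/941442 = (1/((256 - 316/5)*(417 + 2*(256 - 316/5))))*(1/941442) = (1/((964/5)*(417 + 2*(964/5))))*(1/941442) = (5/(964*(417 + 1928/5)))*(1/941442) = (5/(964*(4013/5)))*(1/941442) = ((5/964)*(5/4013))*(1/941442) = (25/3868532)*(1/941442) = 25/3641998503144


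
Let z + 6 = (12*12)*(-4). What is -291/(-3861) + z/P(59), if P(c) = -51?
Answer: 251327/21879 ≈ 11.487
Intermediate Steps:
z = -582 (z = -6 + (12*12)*(-4) = -6 + 144*(-4) = -6 - 576 = -582)
-291/(-3861) + z/P(59) = -291/(-3861) - 582/(-51) = -291*(-1/3861) - 582*(-1/51) = 97/1287 + 194/17 = 251327/21879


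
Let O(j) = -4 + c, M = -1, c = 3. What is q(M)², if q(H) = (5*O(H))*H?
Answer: 25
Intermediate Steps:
O(j) = -1 (O(j) = -4 + 3 = -1)
q(H) = -5*H (q(H) = (5*(-1))*H = -5*H)
q(M)² = (-5*(-1))² = 5² = 25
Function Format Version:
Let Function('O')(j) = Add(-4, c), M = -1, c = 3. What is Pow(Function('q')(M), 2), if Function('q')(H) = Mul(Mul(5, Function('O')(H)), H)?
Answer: 25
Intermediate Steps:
Function('O')(j) = -1 (Function('O')(j) = Add(-4, 3) = -1)
Function('q')(H) = Mul(-5, H) (Function('q')(H) = Mul(Mul(5, -1), H) = Mul(-5, H))
Pow(Function('q')(M), 2) = Pow(Mul(-5, -1), 2) = Pow(5, 2) = 25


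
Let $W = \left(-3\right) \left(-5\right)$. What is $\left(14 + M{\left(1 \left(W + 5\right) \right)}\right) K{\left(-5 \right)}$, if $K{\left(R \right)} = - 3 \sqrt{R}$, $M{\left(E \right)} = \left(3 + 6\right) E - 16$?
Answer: $- 534 i \sqrt{5} \approx - 1194.1 i$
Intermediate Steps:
$W = 15$
$M{\left(E \right)} = -16 + 9 E$ ($M{\left(E \right)} = 9 E - 16 = -16 + 9 E$)
$\left(14 + M{\left(1 \left(W + 5\right) \right)}\right) K{\left(-5 \right)} = \left(14 - \left(16 - 9 \cdot 1 \left(15 + 5\right)\right)\right) \left(- 3 \sqrt{-5}\right) = \left(14 - \left(16 - 9 \cdot 1 \cdot 20\right)\right) \left(- 3 i \sqrt{5}\right) = \left(14 + \left(-16 + 9 \cdot 20\right)\right) \left(- 3 i \sqrt{5}\right) = \left(14 + \left(-16 + 180\right)\right) \left(- 3 i \sqrt{5}\right) = \left(14 + 164\right) \left(- 3 i \sqrt{5}\right) = 178 \left(- 3 i \sqrt{5}\right) = - 534 i \sqrt{5}$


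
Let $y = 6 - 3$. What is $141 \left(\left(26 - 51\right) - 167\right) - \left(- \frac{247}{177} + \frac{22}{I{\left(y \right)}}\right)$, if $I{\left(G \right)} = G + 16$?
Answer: $- \frac{91042337}{3363} \approx -27072.0$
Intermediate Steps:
$y = 3$
$I{\left(G \right)} = 16 + G$
$141 \left(\left(26 - 51\right) - 167\right) - \left(- \frac{247}{177} + \frac{22}{I{\left(y \right)}}\right) = 141 \left(\left(26 - 51\right) - 167\right) - \left(- \frac{247}{177} + \frac{22}{16 + 3}\right) = 141 \left(-25 - 167\right) - \left(- \frac{247}{177} + \frac{22}{19}\right) = 141 \left(-192\right) + \left(\frac{247}{177} - \frac{22}{19}\right) = -27072 + \left(\frac{247}{177} - \frac{22}{19}\right) = -27072 + \frac{799}{3363} = - \frac{91042337}{3363}$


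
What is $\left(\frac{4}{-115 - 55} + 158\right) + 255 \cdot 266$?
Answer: $\frac{5778978}{85} \approx 67988.0$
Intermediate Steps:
$\left(\frac{4}{-115 - 55} + 158\right) + 255 \cdot 266 = \left(\frac{4}{-115 - 55} + 158\right) + 67830 = \left(\frac{4}{-170} + 158\right) + 67830 = \left(4 \left(- \frac{1}{170}\right) + 158\right) + 67830 = \left(- \frac{2}{85} + 158\right) + 67830 = \frac{13428}{85} + 67830 = \frac{5778978}{85}$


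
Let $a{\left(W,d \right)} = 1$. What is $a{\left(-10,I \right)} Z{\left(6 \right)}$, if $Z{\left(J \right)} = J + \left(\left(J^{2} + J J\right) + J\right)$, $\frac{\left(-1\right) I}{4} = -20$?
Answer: $84$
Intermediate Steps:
$I = 80$ ($I = \left(-4\right) \left(-20\right) = 80$)
$Z{\left(J \right)} = 2 J + 2 J^{2}$ ($Z{\left(J \right)} = J + \left(\left(J^{2} + J^{2}\right) + J\right) = J + \left(2 J^{2} + J\right) = J + \left(J + 2 J^{2}\right) = 2 J + 2 J^{2}$)
$a{\left(-10,I \right)} Z{\left(6 \right)} = 1 \cdot 2 \cdot 6 \left(1 + 6\right) = 1 \cdot 2 \cdot 6 \cdot 7 = 1 \cdot 84 = 84$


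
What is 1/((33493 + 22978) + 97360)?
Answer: 1/153831 ≈ 6.5006e-6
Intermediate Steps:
1/((33493 + 22978) + 97360) = 1/(56471 + 97360) = 1/153831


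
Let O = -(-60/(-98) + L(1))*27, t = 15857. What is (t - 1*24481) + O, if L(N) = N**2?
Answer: -424709/49 ≈ -8667.5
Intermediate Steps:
O = -2133/49 (O = -(-60/(-98) + 1**2)*27 = -(-60*(-1/98) + 1)*27 = -(30/49 + 1)*27 = -79*27/49 = -1*2133/49 = -2133/49 ≈ -43.531)
(t - 1*24481) + O = (15857 - 1*24481) - 2133/49 = (15857 - 24481) - 2133/49 = -8624 - 2133/49 = -424709/49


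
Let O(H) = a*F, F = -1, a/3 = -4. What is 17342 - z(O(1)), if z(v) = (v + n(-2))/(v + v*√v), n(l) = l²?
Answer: 572290/33 - 8*√3/33 ≈ 17342.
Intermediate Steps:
a = -12 (a = 3*(-4) = -12)
O(H) = 12 (O(H) = -12*(-1) = 12)
z(v) = (4 + v)/(v + v^(3/2)) (z(v) = (v + (-2)²)/(v + v*√v) = (v + 4)/(v + v^(3/2)) = (4 + v)/(v + v^(3/2)))
17342 - z(O(1)) = 17342 - (4 + 12)/(12 + 12^(3/2)) = 17342 - 16/(12 + 24*√3)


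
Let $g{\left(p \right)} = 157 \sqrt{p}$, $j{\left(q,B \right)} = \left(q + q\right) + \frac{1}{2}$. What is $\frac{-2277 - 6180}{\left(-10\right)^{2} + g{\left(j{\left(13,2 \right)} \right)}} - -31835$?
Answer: $\frac{13651379965}{428799} - \frac{442583 \sqrt{106}}{428799} \approx 31826.0$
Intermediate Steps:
$j{\left(q,B \right)} = \frac{1}{2} + 2 q$ ($j{\left(q,B \right)} = 2 q + \frac{1}{2} = \frac{1}{2} + 2 q$)
$\frac{-2277 - 6180}{\left(-10\right)^{2} + g{\left(j{\left(13,2 \right)} \right)}} - -31835 = \frac{-2277 - 6180}{\left(-10\right)^{2} + 157 \sqrt{\frac{1}{2} + 2 \cdot 13}} - -31835 = - \frac{8457}{100 + 157 \sqrt{\frac{1}{2} + 26}} + 31835 = - \frac{8457}{100 + 157 \sqrt{\frac{53}{2}}} + 31835 = - \frac{8457}{100 + 157 \frac{\sqrt{106}}{2}} + 31835 = - \frac{8457}{100 + \frac{157 \sqrt{106}}{2}} + 31835 = 31835 - \frac{8457}{100 + \frac{157 \sqrt{106}}{2}}$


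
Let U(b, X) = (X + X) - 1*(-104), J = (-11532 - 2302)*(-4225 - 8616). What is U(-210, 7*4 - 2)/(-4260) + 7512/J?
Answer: -1153342181/31531524935 ≈ -0.036577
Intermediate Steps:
J = 177642394 (J = -13834*(-12841) = 177642394)
U(b, X) = 104 + 2*X (U(b, X) = 2*X + 104 = 104 + 2*X)
U(-210, 7*4 - 2)/(-4260) + 7512/J = (104 + 2*(7*4 - 2))/(-4260) + 7512/177642394 = (104 + 2*(28 - 2))*(-1/4260) + 7512*(1/177642394) = (104 + 2*26)*(-1/4260) + 3756/88821197 = (104 + 52)*(-1/4260) + 3756/88821197 = 156*(-1/4260) + 3756/88821197 = -13/355 + 3756/88821197 = -1153342181/31531524935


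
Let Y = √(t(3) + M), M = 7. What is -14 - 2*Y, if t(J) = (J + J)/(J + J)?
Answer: -14 - 4*√2 ≈ -19.657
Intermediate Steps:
t(J) = 1 (t(J) = (2*J)/((2*J)) = (2*J)*(1/(2*J)) = 1)
Y = 2*√2 (Y = √(1 + 7) = √8 = 2*√2 ≈ 2.8284)
-14 - 2*Y = -14 - 4*√2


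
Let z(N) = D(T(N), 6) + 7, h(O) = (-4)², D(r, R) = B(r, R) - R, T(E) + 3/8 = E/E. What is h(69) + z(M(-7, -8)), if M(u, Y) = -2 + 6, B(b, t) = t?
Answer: 23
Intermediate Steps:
M(u, Y) = 4
T(E) = 5/8 (T(E) = -3/8 + E/E = -3/8 + 1 = 5/8)
D(r, R) = 0 (D(r, R) = R - R = 0)
h(O) = 16
z(N) = 7 (z(N) = 0 + 7 = 7)
h(69) + z(M(-7, -8)) = 16 + 7 = 23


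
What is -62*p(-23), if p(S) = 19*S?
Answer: 27094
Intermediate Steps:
-62*p(-23) = -1178*(-23) = -62*(-437) = 27094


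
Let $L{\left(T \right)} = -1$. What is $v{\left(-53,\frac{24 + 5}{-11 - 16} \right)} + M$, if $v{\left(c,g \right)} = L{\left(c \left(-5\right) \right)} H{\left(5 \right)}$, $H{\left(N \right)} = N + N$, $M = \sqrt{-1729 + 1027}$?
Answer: $-10 + 3 i \sqrt{78} \approx -10.0 + 26.495 i$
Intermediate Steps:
$M = 3 i \sqrt{78}$ ($M = \sqrt{-702} = 3 i \sqrt{78} \approx 26.495 i$)
$H{\left(N \right)} = 2 N$
$v{\left(c,g \right)} = -10$ ($v{\left(c,g \right)} = - 2 \cdot 5 = \left(-1\right) 10 = -10$)
$v{\left(-53,\frac{24 + 5}{-11 - 16} \right)} + M = -10 + 3 i \sqrt{78}$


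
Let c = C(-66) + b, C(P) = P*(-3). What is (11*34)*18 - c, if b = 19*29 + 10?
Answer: 5973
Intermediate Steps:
C(P) = -3*P
b = 561 (b = 551 + 10 = 561)
c = 759 (c = -3*(-66) + 561 = 198 + 561 = 759)
(11*34)*18 - c = (11*34)*18 - 1*759 = 374*18 - 759 = 6732 - 759 = 5973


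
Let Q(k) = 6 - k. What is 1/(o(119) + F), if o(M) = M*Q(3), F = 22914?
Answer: 1/23271 ≈ 4.2972e-5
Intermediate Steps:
o(M) = 3*M (o(M) = M*(6 - 1*3) = M*(6 - 3) = M*3 = 3*M)
1/(o(119) + F) = 1/(3*119 + 22914) = 1/(357 + 22914) = 1/23271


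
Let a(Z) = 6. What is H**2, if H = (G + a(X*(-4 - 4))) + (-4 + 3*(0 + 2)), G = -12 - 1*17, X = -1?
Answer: 441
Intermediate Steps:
G = -29 (G = -12 - 17 = -29)
H = -21 (H = (-29 + 6) + (-4 + 3*(0 + 2)) = -23 + (-4 + 3*2) = -23 + (-4 + 6) = -23 + 2 = -21)
H**2 = (-21)**2 = 441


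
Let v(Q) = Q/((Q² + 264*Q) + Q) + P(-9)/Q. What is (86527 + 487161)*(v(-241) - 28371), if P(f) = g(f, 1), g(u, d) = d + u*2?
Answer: -11767575384865/723 ≈ -1.6276e+10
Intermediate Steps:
g(u, d) = d + 2*u
P(f) = 1 + 2*f
v(Q) = -17/Q + Q/(Q² + 265*Q) (v(Q) = Q/((Q² + 264*Q) + Q) + (1 + 2*(-9))/Q = Q/(Q² + 265*Q) + (1 - 18)/Q = Q/(Q² + 265*Q) - 17/Q = -17/Q + Q/(Q² + 265*Q))
(86527 + 487161)*(v(-241) - 28371) = (86527 + 487161)*((-4505 - 16*(-241))/((-241)*(265 - 241)) - 28371) = 573688*(-1/241*(-4505 + 3856)/24 - 28371) = 573688*(-1/241*1/24*(-649) - 28371) = 573688*(649/5784 - 28371) = 573688*(-164097215/5784) = -11767575384865/723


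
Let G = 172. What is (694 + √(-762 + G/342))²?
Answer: 82229540/171 + 2776*I*√618526/57 ≈ 4.8087e+5 + 38302.0*I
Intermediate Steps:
(694 + √(-762 + G/342))² = (694 + √(-762 + 172/342))² = (694 + √(-762 + 172*(1/342)))² = (694 + √(-762 + 86/171))² = (694 + √(-130216/171))² = (694 + 2*I*√618526/57)²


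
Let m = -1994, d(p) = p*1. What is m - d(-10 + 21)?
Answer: -2005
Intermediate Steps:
d(p) = p
m - d(-10 + 21) = -1994 - (-10 + 21) = -1994 - 1*11 = -1994 - 11 = -2005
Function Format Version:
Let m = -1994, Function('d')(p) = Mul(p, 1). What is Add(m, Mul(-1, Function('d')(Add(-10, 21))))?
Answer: -2005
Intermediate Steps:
Function('d')(p) = p
Add(m, Mul(-1, Function('d')(Add(-10, 21)))) = Add(-1994, Mul(-1, Add(-10, 21))) = Add(-1994, Mul(-1, 11)) = Add(-1994, -11) = -2005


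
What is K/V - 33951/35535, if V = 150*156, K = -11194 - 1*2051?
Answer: -5622731/3695640 ≈ -1.5215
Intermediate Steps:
K = -13245 (K = -11194 - 2051 = -13245)
V = 23400
K/V - 33951/35535 = -13245/23400 - 33951/35535 = -13245*1/23400 - 33951*1/35535 = -883/1560 - 11317/11845 = -5622731/3695640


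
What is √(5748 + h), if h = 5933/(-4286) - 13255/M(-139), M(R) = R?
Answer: 3*√230383382946910/595754 ≈ 76.433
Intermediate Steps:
h = 55986243/595754 (h = 5933/(-4286) - 13255/(-139) = 5933*(-1/4286) - 13255*(-1/139) = -5933/4286 + 13255/139 = 55986243/595754 ≈ 93.975)
√(5748 + h) = √(5748 + 55986243/595754) = √(3480380235/595754) = 3*√230383382946910/595754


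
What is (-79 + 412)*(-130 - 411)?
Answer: -180153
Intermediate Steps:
(-79 + 412)*(-130 - 411) = 333*(-541) = -180153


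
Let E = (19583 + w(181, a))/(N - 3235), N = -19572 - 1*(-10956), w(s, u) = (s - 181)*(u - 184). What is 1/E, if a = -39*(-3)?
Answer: -11851/19583 ≈ -0.60517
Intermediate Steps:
a = 117
w(s, u) = (-184 + u)*(-181 + s) (w(s, u) = (-181 + s)*(-184 + u) = (-184 + u)*(-181 + s))
N = -8616 (N = -19572 + 10956 = -8616)
E = -19583/11851 (E = (19583 + (33304 - 184*181 - 181*117 + 181*117))/(-8616 - 3235) = (19583 + (33304 - 33304 - 21177 + 21177))/(-11851) = (19583 + 0)*(-1/11851) = 19583*(-1/11851) = -19583/11851 ≈ -1.6524)
1/E = 1/(-19583/11851) = -11851/19583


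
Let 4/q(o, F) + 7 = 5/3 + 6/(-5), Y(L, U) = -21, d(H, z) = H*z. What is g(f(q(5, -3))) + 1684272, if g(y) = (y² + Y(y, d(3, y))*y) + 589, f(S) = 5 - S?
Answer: 4045143911/2401 ≈ 1.6848e+6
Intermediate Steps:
q(o, F) = -30/49 (q(o, F) = 4/(-7 + (5/3 + 6/(-5))) = 4/(-7 + (5*(⅓) + 6*(-⅕))) = 4/(-7 + (5/3 - 6/5)) = 4/(-7 + 7/15) = 4/(-98/15) = 4*(-15/98) = -30/49)
g(y) = 589 + y² - 21*y (g(y) = (y² - 21*y) + 589 = 589 + y² - 21*y)
g(f(q(5, -3))) + 1684272 = (589 + (5 - 1*(-30/49))² - 21*(5 - 1*(-30/49))) + 1684272 = (589 + (5 + 30/49)² - 21*(5 + 30/49)) + 1684272 = (589 + (275/49)² - 21*275/49) + 1684272 = (589 + 75625/2401 - 825/7) + 1684272 = 1206839/2401 + 1684272 = 4045143911/2401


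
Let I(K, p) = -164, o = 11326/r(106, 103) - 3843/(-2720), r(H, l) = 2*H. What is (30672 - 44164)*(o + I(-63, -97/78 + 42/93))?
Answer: 53080499613/36040 ≈ 1.4728e+6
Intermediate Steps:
o = 7905359/144160 (o = 11326/((2*106)) - 3843/(-2720) = 11326/212 - 3843*(-1/2720) = 11326*(1/212) + 3843/2720 = 5663/106 + 3843/2720 = 7905359/144160 ≈ 54.837)
(30672 - 44164)*(o + I(-63, -97/78 + 42/93)) = (30672 - 44164)*(7905359/144160 - 164) = -13492*(-15736881/144160) = 53080499613/36040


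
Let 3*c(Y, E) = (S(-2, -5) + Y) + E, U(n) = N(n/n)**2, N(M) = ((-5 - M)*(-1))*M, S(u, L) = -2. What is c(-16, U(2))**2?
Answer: 36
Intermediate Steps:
N(M) = M*(5 + M) (N(M) = (5 + M)*M = M*(5 + M))
U(n) = 36 (U(n) = ((n/n)*(5 + n/n))**2 = (1*(5 + 1))**2 = (1*6)**2 = 6**2 = 36)
c(Y, E) = -2/3 + E/3 + Y/3 (c(Y, E) = ((-2 + Y) + E)/3 = (-2 + E + Y)/3 = -2/3 + E/3 + Y/3)
c(-16, U(2))**2 = (-2/3 + (1/3)*36 + (1/3)*(-16))**2 = (-2/3 + 12 - 16/3)**2 = 6**2 = 36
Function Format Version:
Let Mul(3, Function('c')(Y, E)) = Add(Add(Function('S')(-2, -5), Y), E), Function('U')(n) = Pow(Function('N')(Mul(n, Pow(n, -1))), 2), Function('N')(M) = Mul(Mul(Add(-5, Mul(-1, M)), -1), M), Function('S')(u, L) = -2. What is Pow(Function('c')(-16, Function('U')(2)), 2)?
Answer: 36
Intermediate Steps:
Function('N')(M) = Mul(M, Add(5, M)) (Function('N')(M) = Mul(Add(5, M), M) = Mul(M, Add(5, M)))
Function('U')(n) = 36 (Function('U')(n) = Pow(Mul(Mul(n, Pow(n, -1)), Add(5, Mul(n, Pow(n, -1)))), 2) = Pow(Mul(1, Add(5, 1)), 2) = Pow(Mul(1, 6), 2) = Pow(6, 2) = 36)
Function('c')(Y, E) = Add(Rational(-2, 3), Mul(Rational(1, 3), E), Mul(Rational(1, 3), Y)) (Function('c')(Y, E) = Mul(Rational(1, 3), Add(Add(-2, Y), E)) = Mul(Rational(1, 3), Add(-2, E, Y)) = Add(Rational(-2, 3), Mul(Rational(1, 3), E), Mul(Rational(1, 3), Y)))
Pow(Function('c')(-16, Function('U')(2)), 2) = Pow(Add(Rational(-2, 3), Mul(Rational(1, 3), 36), Mul(Rational(1, 3), -16)), 2) = Pow(Add(Rational(-2, 3), 12, Rational(-16, 3)), 2) = Pow(6, 2) = 36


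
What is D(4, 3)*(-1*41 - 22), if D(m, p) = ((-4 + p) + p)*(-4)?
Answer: 504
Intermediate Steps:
D(m, p) = 16 - 8*p (D(m, p) = (-4 + 2*p)*(-4) = 16 - 8*p)
D(4, 3)*(-1*41 - 22) = (16 - 8*3)*(-1*41 - 22) = (16 - 24)*(-41 - 22) = -8*(-63) = 504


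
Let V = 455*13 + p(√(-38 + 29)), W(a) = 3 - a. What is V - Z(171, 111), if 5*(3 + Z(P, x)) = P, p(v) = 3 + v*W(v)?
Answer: 29479/5 + 9*I ≈ 5895.8 + 9.0*I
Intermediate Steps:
p(v) = 3 + v*(3 - v)
Z(P, x) = -3 + P/5
V = 5918 - 3*I*(-3 + 3*I) (V = 455*13 + (3 - √(-38 + 29)*(-3 + √(-38 + 29))) = 5915 + (3 - √(-9)*(-3 + √(-9))) = 5915 + (3 - 3*I*(-3 + 3*I)) = 5918 - 3*I*(-3 + 3*I) ≈ 5927.0 + 9.0*I)
V - Z(171, 111) = (5927 + 9*I) - (-3 + (⅕)*171) = (5927 + 9*I) - (-3 + 171/5) = (5927 + 9*I) - 1*156/5 = (5927 + 9*I) - 156/5 = 29479/5 + 9*I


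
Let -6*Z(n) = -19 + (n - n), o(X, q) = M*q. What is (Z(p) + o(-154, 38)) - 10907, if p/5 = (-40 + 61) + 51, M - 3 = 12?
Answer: -62003/6 ≈ -10334.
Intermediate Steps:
M = 15 (M = 3 + 12 = 15)
o(X, q) = 15*q
p = 360 (p = 5*((-40 + 61) + 51) = 5*(21 + 51) = 5*72 = 360)
Z(n) = 19/6 (Z(n) = -(-19 + (n - n))/6 = -(-19 + 0)/6 = -1/6*(-19) = 19/6)
(Z(p) + o(-154, 38)) - 10907 = (19/6 + 15*38) - 10907 = (19/6 + 570) - 10907 = 3439/6 - 10907 = -62003/6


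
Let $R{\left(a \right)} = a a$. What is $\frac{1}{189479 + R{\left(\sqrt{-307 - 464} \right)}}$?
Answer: $\frac{1}{188708} \approx 5.2992 \cdot 10^{-6}$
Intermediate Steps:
$R{\left(a \right)} = a^{2}$
$\frac{1}{189479 + R{\left(\sqrt{-307 - 464} \right)}} = \frac{1}{189479 + \left(\sqrt{-307 - 464}\right)^{2}} = \frac{1}{189479 + \left(\sqrt{-771}\right)^{2}} = \frac{1}{189479 + \left(i \sqrt{771}\right)^{2}} = \frac{1}{189479 - 771} = \frac{1}{188708}$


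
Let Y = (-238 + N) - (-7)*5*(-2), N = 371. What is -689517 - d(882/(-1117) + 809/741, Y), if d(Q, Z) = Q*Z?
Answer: -190242302694/275899 ≈ -6.8954e+5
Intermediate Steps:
Y = 63 (Y = (-238 + 371) - (-7)*5*(-2) = 133 - (-7)*(-10) = 133 - 1*70 = 133 - 70 = 63)
-689517 - d(882/(-1117) + 809/741, Y) = -689517 - (882/(-1117) + 809/741)*63 = -689517 - (882*(-1/1117) + 809*(1/741))*63 = -689517 - (-882/1117 + 809/741)*63 = -689517 - 250091*63/827697 = -689517 - 1*5251911/275899 = -689517 - 5251911/275899 = -190242302694/275899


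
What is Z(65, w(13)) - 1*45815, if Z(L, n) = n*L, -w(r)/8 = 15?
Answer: -53615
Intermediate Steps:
w(r) = -120 (w(r) = -8*15 = -120)
Z(L, n) = L*n
Z(65, w(13)) - 1*45815 = 65*(-120) - 1*45815 = -7800 - 45815 = -53615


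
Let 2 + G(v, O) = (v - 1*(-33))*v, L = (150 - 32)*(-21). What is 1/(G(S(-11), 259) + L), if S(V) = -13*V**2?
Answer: 1/2419940 ≈ 4.1323e-7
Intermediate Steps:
L = -2478 (L = 118*(-21) = -2478)
G(v, O) = -2 + v*(33 + v) (G(v, O) = -2 + (v - 1*(-33))*v = -2 + (v + 33)*v = -2 + (33 + v)*v = -2 + v*(33 + v))
1/(G(S(-11), 259) + L) = 1/((-2 + (-13*(-11)**2)**2 + 33*(-13*(-11)**2)) - 2478) = 1/((-2 + (-13*121)**2 + 33*(-13*121)) - 2478) = 1/((-2 + (-1573)**2 + 33*(-1573)) - 2478) = 1/((-2 + 2474329 - 51909) - 2478) = 1/(2422418 - 2478) = 1/2419940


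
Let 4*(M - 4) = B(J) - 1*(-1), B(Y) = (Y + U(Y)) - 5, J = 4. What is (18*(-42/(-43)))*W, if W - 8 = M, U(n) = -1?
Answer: 8883/43 ≈ 206.58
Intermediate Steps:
B(Y) = -6 + Y (B(Y) = (Y - 1) - 5 = (-1 + Y) - 5 = -6 + Y)
M = 15/4 (M = 4 + ((-6 + 4) - 1*(-1))/4 = 4 + (-2 + 1)/4 = 4 + (¼)*(-1) = 4 - ¼ = 15/4 ≈ 3.7500)
W = 47/4 (W = 8 + 15/4 = 47/4 ≈ 11.750)
(18*(-42/(-43)))*W = (18*(-42/(-43)))*(47/4) = (18*(-42*(-1/43)))*(47/4) = (18*(42/43))*(47/4) = (756/43)*(47/4) = 8883/43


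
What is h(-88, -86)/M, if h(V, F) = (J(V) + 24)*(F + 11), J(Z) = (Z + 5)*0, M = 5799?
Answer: -600/1933 ≈ -0.31040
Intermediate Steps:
J(Z) = 0 (J(Z) = (5 + Z)*0 = 0)
h(V, F) = 264 + 24*F (h(V, F) = (0 + 24)*(F + 11) = 24*(11 + F) = 264 + 24*F)
h(-88, -86)/M = (264 + 24*(-86))/5799 = (264 - 2064)*(1/5799) = -1800*1/5799 = -600/1933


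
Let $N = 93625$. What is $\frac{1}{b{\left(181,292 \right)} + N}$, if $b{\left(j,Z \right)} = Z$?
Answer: $\frac{1}{93917} \approx 1.0648 \cdot 10^{-5}$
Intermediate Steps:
$\frac{1}{b{\left(181,292 \right)} + N} = \frac{1}{292 + 93625} = \frac{1}{93917}$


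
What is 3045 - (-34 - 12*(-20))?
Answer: 2839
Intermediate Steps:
3045 - (-34 - 12*(-20)) = 3045 - (-34 + 240) = 3045 - 1*206 = 3045 - 206 = 2839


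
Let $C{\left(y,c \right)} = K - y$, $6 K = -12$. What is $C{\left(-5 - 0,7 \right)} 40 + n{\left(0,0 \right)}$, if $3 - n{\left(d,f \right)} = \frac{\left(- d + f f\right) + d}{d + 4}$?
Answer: $123$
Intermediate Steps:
$K = -2$ ($K = \frac{1}{6} \left(-12\right) = -2$)
$n{\left(d,f \right)} = 3 - \frac{f^{2}}{4 + d}$ ($n{\left(d,f \right)} = 3 - \frac{\left(- d + f f\right) + d}{d + 4} = 3 - \frac{\left(- d + f^{2}\right) + d}{4 + d} = 3 - \frac{\left(f^{2} - d\right) + d}{4 + d} = 3 - \frac{f^{2}}{4 + d}$)
$C{\left(y,c \right)} = -2 - y$
$C{\left(-5 - 0,7 \right)} 40 + n{\left(0,0 \right)} = \left(-2 - \left(-5 - 0\right)\right) 40 + \frac{12 - 0^{2} + 3 \cdot 0}{4 + 0} = \left(-2 - \left(-5 + 0\right)\right) 40 + \frac{12 - 0 + 0}{4} = \left(-2 - -5\right) 40 + \frac{12 + 0 + 0}{4} = \left(-2 + 5\right) 40 + \frac{1}{4} \cdot 12 = 3 \cdot 40 + 3 = 120 + 3 = 123$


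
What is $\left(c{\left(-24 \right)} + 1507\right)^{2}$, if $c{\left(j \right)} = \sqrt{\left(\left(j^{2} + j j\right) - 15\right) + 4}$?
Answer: $\left(1507 + \sqrt{1141}\right)^{2} \approx 2.374 \cdot 10^{6}$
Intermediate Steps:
$c{\left(j \right)} = \sqrt{-11 + 2 j^{2}}$ ($c{\left(j \right)} = \sqrt{\left(\left(j^{2} + j^{2}\right) - 15\right) + 4} = \sqrt{\left(2 j^{2} - 15\right) + 4} = \sqrt{\left(-15 + 2 j^{2}\right) + 4} = \sqrt{-11 + 2 j^{2}}$)
$\left(c{\left(-24 \right)} + 1507\right)^{2} = \left(\sqrt{-11 + 2 \left(-24\right)^{2}} + 1507\right)^{2} = \left(\sqrt{-11 + 2 \cdot 576} + 1507\right)^{2} = \left(\sqrt{-11 + 1152} + 1507\right)^{2} = \left(\sqrt{1141} + 1507\right)^{2} = \left(1507 + \sqrt{1141}\right)^{2}$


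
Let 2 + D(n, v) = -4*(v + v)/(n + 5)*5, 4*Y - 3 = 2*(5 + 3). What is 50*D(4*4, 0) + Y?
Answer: -381/4 ≈ -95.250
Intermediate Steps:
Y = 19/4 (Y = ¾ + (2*(5 + 3))/4 = ¾ + (2*8)/4 = ¾ + (¼)*16 = ¾ + 4 = 19/4 ≈ 4.7500)
D(n, v) = -2 - 40*v/(5 + n) (D(n, v) = -2 - 4*(v + v)/(n + 5)*5 = -2 - 4*2*v/(5 + n)*5 = -2 - 8*v/(5 + n)*5 = -2 - 40*v/(5 + n))
50*D(4*4, 0) + Y = 50*(2*(-5 - 4*4 - 20*0)/(5 + 4*4)) + 19/4 = 50*(2*(-5 - 1*16 + 0)/(5 + 16)) + 19/4 = 50*(2*(-5 - 16 + 0)/21) + 19/4 = 50*(2*(1/21)*(-21)) + 19/4 = 50*(-2) + 19/4 = -100 + 19/4 = -381/4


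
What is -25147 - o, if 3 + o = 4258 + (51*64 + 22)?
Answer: -32688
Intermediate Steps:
o = 7541 (o = -3 + (4258 + (51*64 + 22)) = -3 + (4258 + (3264 + 22)) = -3 + (4258 + 3286) = -3 + 7544 = 7541)
-25147 - o = -25147 - 1*7541 = -25147 - 7541 = -32688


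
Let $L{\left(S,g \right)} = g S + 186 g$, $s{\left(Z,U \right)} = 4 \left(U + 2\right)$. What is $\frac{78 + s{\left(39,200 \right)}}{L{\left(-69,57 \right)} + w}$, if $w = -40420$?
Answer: $- \frac{886}{33751} \approx -0.026251$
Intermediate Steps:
$s{\left(Z,U \right)} = 8 + 4 U$ ($s{\left(Z,U \right)} = 4 \left(2 + U\right) = 8 + 4 U$)
$L{\left(S,g \right)} = 186 g + S g$ ($L{\left(S,g \right)} = S g + 186 g = 186 g + S g$)
$\frac{78 + s{\left(39,200 \right)}}{L{\left(-69,57 \right)} + w} = \frac{78 + \left(8 + 4 \cdot 200\right)}{57 \left(186 - 69\right) - 40420} = \frac{78 + \left(8 + 800\right)}{57 \cdot 117 - 40420} = \frac{78 + 808}{6669 - 40420} = \frac{886}{-33751} = 886 \left(- \frac{1}{33751}\right) = - \frac{886}{33751}$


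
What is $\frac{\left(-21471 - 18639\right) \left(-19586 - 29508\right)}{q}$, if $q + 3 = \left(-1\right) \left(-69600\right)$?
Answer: $\frac{656386780}{23199} \approx 28294.0$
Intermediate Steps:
$q = 69597$ ($q = -3 - -69600 = -3 + 69600 = 69597$)
$\frac{\left(-21471 - 18639\right) \left(-19586 - 29508\right)}{q} = \frac{\left(-21471 - 18639\right) \left(-19586 - 29508\right)}{69597} = \left(-40110\right) \left(-49094\right) \frac{1}{69597} = 1969160340 \cdot \frac{1}{69597} = \frac{656386780}{23199}$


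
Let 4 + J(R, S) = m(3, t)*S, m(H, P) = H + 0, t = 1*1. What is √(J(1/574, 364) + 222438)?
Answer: √223526 ≈ 472.79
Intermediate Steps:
t = 1
m(H, P) = H
J(R, S) = -4 + 3*S
√(J(1/574, 364) + 222438) = √((-4 + 3*364) + 222438) = √((-4 + 1092) + 222438) = √(1088 + 222438) = √223526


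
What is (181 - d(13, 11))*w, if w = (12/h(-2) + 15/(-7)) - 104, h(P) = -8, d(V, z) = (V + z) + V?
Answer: -108504/7 ≈ -15501.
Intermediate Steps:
d(V, z) = z + 2*V
w = -1507/14 (w = (12/(-8) + 15/(-7)) - 104 = (12*(-⅛) + 15*(-⅐)) - 104 = (-3/2 - 15/7) - 104 = -51/14 - 104 = -1507/14 ≈ -107.64)
(181 - d(13, 11))*w = (181 - (11 + 2*13))*(-1507/14) = (181 - (11 + 26))*(-1507/14) = (181 - 1*37)*(-1507/14) = (181 - 37)*(-1507/14) = 144*(-1507/14) = -108504/7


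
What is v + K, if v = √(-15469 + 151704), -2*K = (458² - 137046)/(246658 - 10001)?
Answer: -36359/236657 + √136235 ≈ 368.95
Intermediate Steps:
K = -36359/236657 (K = -(458² - 137046)/(2*(246658 - 10001)) = -(209764 - 137046)/(2*236657) = -36359/236657 ≈ -0.15364)
v = √136235 ≈ 369.10
v + K = √136235 - 36359/236657 = -36359/236657 + √136235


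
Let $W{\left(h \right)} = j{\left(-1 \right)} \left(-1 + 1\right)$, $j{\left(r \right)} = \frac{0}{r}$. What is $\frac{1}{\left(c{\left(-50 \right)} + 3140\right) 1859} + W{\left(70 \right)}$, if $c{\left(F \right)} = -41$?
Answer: $\frac{1}{5761041} \approx 1.7358 \cdot 10^{-7}$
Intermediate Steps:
$j{\left(r \right)} = 0$
$W{\left(h \right)} = 0$ ($W{\left(h \right)} = 0 \left(-1 + 1\right) = 0 \cdot 0 = 0$)
$\frac{1}{\left(c{\left(-50 \right)} + 3140\right) 1859} + W{\left(70 \right)} = \frac{1}{\left(-41 + 3140\right) 1859} + 0 = \frac{1}{3099} \cdot \frac{1}{1859} + 0 = \frac{1}{5761041} + 0 = \frac{1}{5761041}$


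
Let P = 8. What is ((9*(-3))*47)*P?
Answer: -10152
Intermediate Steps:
((9*(-3))*47)*P = ((9*(-3))*47)*8 = -27*47*8 = -1269*8 = -10152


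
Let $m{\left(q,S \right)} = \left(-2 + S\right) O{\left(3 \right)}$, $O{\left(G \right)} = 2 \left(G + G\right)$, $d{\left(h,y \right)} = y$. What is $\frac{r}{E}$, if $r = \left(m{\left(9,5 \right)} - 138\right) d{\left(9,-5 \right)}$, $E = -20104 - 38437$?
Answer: $- \frac{510}{58541} \approx -0.0087118$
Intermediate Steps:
$O{\left(G \right)} = 4 G$ ($O{\left(G \right)} = 2 \cdot 2 G = 4 G$)
$E = -58541$
$m{\left(q,S \right)} = -24 + 12 S$ ($m{\left(q,S \right)} = \left(-2 + S\right) 4 \cdot 3 = \left(-2 + S\right) 12 = -24 + 12 S$)
$r = 510$ ($r = \left(\left(-24 + 12 \cdot 5\right) - 138\right) \left(-5\right) = \left(\left(-24 + 60\right) - 138\right) \left(-5\right) = \left(36 - 138\right) \left(-5\right) = \left(-102\right) \left(-5\right) = 510$)
$\frac{r}{E} = \frac{510}{-58541} = 510 \left(- \frac{1}{58541}\right) = - \frac{510}{58541}$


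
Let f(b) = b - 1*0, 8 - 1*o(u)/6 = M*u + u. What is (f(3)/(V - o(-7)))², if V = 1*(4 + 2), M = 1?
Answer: 1/1764 ≈ 0.00056689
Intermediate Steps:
o(u) = 48 - 12*u (o(u) = 48 - 6*(1*u + u) = 48 - 6*(u + u) = 48 - 12*u)
V = 6 (V = 1*6 = 6)
f(b) = b (f(b) = b + 0 = b)
(f(3)/(V - o(-7)))² = (3/(6 - (48 - 12*(-7))))² = (3/(6 - (48 + 84)))² = (3/(6 - 1*132))² = (3/(6 - 132))² = (3/(-126))² = (3*(-1/126))² = (-1/42)² = 1/1764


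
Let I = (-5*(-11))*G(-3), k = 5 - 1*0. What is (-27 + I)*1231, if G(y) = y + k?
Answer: 102173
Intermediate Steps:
k = 5 (k = 5 + 0 = 5)
G(y) = 5 + y (G(y) = y + 5 = 5 + y)
I = 110 (I = (-5*(-11))*(5 - 3) = 55*2 = 110)
(-27 + I)*1231 = (-27 + 110)*1231 = 83*1231 = 102173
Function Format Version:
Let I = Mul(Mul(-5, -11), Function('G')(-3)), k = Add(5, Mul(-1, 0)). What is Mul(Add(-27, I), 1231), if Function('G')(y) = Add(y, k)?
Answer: 102173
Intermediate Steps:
k = 5 (k = Add(5, 0) = 5)
Function('G')(y) = Add(5, y) (Function('G')(y) = Add(y, 5) = Add(5, y))
I = 110 (I = Mul(Mul(-5, -11), Add(5, -3)) = Mul(55, 2) = 110)
Mul(Add(-27, I), 1231) = Mul(Add(-27, 110), 1231) = Mul(83, 1231) = 102173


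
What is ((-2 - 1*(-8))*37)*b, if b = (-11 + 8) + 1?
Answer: -444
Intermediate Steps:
b = -2 (b = -3 + 1 = -2)
((-2 - 1*(-8))*37)*b = ((-2 - 1*(-8))*37)*(-2) = ((-2 + 8)*37)*(-2) = (6*37)*(-2) = 222*(-2) = -444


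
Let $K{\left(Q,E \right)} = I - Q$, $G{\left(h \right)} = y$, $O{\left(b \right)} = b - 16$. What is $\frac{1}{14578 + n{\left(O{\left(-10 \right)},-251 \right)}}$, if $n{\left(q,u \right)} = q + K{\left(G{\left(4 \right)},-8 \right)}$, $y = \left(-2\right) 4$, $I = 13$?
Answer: $\frac{1}{14573} \approx 6.862 \cdot 10^{-5}$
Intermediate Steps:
$O{\left(b \right)} = -16 + b$
$y = -8$
$G{\left(h \right)} = -8$
$K{\left(Q,E \right)} = 13 - Q$
$n{\left(q,u \right)} = 21 + q$ ($n{\left(q,u \right)} = q + \left(13 - -8\right) = q + \left(13 + 8\right) = q + 21 = 21 + q$)
$\frac{1}{14578 + n{\left(O{\left(-10 \right)},-251 \right)}} = \frac{1}{14578 + \left(21 - 26\right)} = \frac{1}{14578 - 5} = \frac{1}{14573}$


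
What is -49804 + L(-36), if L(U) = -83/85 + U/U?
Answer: -4233338/85 ≈ -49804.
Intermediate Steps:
L(U) = 2/85 (L(U) = -83*1/85 + 1 = -83/85 + 1 = 2/85)
-49804 + L(-36) = -49804 + 2/85 = -4233338/85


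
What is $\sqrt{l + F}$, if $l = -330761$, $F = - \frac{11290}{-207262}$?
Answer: $\frac{i \sqrt{3552168859479526}}{103631} \approx 575.12 i$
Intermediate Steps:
$F = \frac{5645}{103631}$ ($F = \left(-11290\right) \left(- \frac{1}{207262}\right) = \frac{5645}{103631} \approx 0.054472$)
$\sqrt{l + F} = \sqrt{-330761 + \frac{5645}{103631}} = \sqrt{- \frac{34277087546}{103631}} = \frac{i \sqrt{3552168859479526}}{103631}$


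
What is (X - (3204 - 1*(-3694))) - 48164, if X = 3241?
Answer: -51821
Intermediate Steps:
(X - (3204 - 1*(-3694))) - 48164 = (3241 - (3204 - 1*(-3694))) - 48164 = (3241 - (3204 + 3694)) - 48164 = (3241 - 1*6898) - 48164 = (3241 - 6898) - 48164 = -3657 - 48164 = -51821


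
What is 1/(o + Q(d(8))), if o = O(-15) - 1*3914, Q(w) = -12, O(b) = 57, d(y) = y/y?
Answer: -1/3869 ≈ -0.00025846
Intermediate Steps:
d(y) = 1
o = -3857 (o = 57 - 1*3914 = 57 - 3914 = -3857)
1/(o + Q(d(8))) = 1/(-3857 - 12) = 1/(-3869) = -1/3869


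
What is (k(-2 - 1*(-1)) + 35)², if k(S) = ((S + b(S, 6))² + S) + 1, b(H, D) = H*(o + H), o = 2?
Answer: 1521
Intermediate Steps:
b(H, D) = H*(2 + H)
k(S) = 1 + S + (S + S*(2 + S))² (k(S) = ((S + S*(2 + S))² + S) + 1 = (S + (S + S*(2 + S))²) + 1 = 1 + S + (S + S*(2 + S))²)
(k(-2 - 1*(-1)) + 35)² = ((1 + (-2 - 1*(-1)) + (-2 - 1*(-1))²*(3 + (-2 - 1*(-1)))²) + 35)² = ((1 + (-2 + 1) + (-2 + 1)²*(3 + (-2 + 1))²) + 35)² = ((1 - 1 + (-1)²*(3 - 1)²) + 35)² = ((1 - 1 + 1*2²) + 35)² = ((1 - 1 + 1*4) + 35)² = ((1 - 1 + 4) + 35)² = (4 + 35)² = 39² = 1521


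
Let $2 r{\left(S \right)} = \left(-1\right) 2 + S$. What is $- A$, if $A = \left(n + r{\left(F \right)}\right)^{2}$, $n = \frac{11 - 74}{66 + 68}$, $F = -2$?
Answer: $- \frac{109561}{17956} \approx -6.1016$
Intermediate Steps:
$n = - \frac{63}{134} \approx -0.47015$
$r{\left(S \right)} = -1 + \frac{S}{2}$ ($r{\left(S \right)} = \frac{\left(-1\right) 2 + S}{2} = \frac{-2 + S}{2} = -1 + \frac{S}{2}$)
$A = \frac{109561}{17956}$ ($A = \left(- \frac{63}{134} + \left(-1 + \frac{1}{2} \left(-2\right)\right)\right)^{2} = \left(- \frac{63}{134} - 2\right)^{2} = \left(- \frac{331}{134}\right)^{2} = \frac{109561}{17956} \approx 6.1016$)
$- A = \left(-1\right) \frac{109561}{17956} = - \frac{109561}{17956}$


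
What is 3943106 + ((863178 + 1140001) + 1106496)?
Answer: 7052781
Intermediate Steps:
3943106 + ((863178 + 1140001) + 1106496) = 3943106 + (2003179 + 1106496) = 3943106 + 3109675 = 7052781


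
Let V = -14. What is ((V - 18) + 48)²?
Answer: 256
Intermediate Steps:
((V - 18) + 48)² = ((-14 - 18) + 48)² = (-32 + 48)² = 16² = 256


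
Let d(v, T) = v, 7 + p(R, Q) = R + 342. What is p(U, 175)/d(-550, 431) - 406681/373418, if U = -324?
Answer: -5176867/4667725 ≈ -1.1091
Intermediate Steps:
p(R, Q) = 335 + R (p(R, Q) = -7 + (R + 342) = -7 + (342 + R) = 335 + R)
p(U, 175)/d(-550, 431) - 406681/373418 = (335 - 324)/(-550) - 406681/373418 = 11*(-1/550) - 406681*1/373418 = -1/50 - 406681/373418 = -5176867/4667725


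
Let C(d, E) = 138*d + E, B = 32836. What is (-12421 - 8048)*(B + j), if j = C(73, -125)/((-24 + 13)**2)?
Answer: -81530176245/121 ≈ -6.7380e+8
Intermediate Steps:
C(d, E) = E + 138*d
j = 9949/121 (j = (-125 + 138*73)/((-24 + 13)**2) = (-125 + 10074)/((-11)**2) = 9949/121 ≈ 82.223)
(-12421 - 8048)*(B + j) = (-12421 - 8048)*(32836 + 9949/121) = -20469*3983105/121 = -81530176245/121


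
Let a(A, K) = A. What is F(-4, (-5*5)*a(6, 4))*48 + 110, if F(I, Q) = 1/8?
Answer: 116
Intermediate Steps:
F(I, Q) = ⅛ (F(I, Q) = 1*(⅛) = ⅛)
F(-4, (-5*5)*a(6, 4))*48 + 110 = (⅛)*48 + 110 = 6 + 110 = 116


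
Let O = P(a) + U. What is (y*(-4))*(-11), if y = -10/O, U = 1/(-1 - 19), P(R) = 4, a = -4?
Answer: -8800/79 ≈ -111.39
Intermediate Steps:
U = -1/20 (U = 1/(-20) = -1/20 ≈ -0.050000)
O = 79/20 (O = 4 - 1/20 = 79/20 ≈ 3.9500)
y = -200/79 (y = -10/79/20 = -10*20/79 = -200/79 ≈ -2.5316)
(y*(-4))*(-11) = -200/79*(-4)*(-11) = (800/79)*(-11) = -8800/79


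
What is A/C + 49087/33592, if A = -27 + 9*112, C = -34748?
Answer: 24598843/17165512 ≈ 1.4330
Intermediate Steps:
A = 981 (A = -27 + 1008 = 981)
A/C + 49087/33592 = 981/(-34748) + 49087/33592 = 981*(-1/34748) + 49087*(1/33592) = -981/34748 + 49087/33592 = 24598843/17165512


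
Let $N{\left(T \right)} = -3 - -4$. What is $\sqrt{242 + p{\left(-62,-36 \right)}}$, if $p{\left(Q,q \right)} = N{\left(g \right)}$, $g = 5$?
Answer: $9 \sqrt{3} \approx 15.588$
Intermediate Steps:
$N{\left(T \right)} = 1$ ($N{\left(T \right)} = -3 + 4 = 1$)
$p{\left(Q,q \right)} = 1$
$\sqrt{242 + p{\left(-62,-36 \right)}} = \sqrt{242 + 1} = \sqrt{243} = 9 \sqrt{3}$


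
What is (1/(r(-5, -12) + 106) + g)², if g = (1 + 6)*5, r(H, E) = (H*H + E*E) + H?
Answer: 89321401/72900 ≈ 1225.3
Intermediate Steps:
r(H, E) = H + E² + H² (r(H, E) = (H² + E²) + H = (E² + H²) + H = H + E² + H²)
g = 35 (g = 7*5 = 35)
(1/(r(-5, -12) + 106) + g)² = (1/((-5 + (-12)² + (-5)²) + 106) + 35)² = (1/((-5 + 144 + 25) + 106) + 35)² = (1/(164 + 106) + 35)² = (1/270 + 35)² = (9451/270)² = 89321401/72900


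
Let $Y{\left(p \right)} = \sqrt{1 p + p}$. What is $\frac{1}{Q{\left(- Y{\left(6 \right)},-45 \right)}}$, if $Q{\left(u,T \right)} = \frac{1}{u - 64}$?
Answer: $-64 - 2 \sqrt{3} \approx -67.464$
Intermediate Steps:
$Y{\left(p \right)} = \sqrt{2} \sqrt{p}$ ($Y{\left(p \right)} = \sqrt{p + p} = \sqrt{2 p} = \sqrt{2} \sqrt{p}$)
$Q{\left(u,T \right)} = \frac{1}{-64 + u}$
$\frac{1}{Q{\left(- Y{\left(6 \right)},-45 \right)}} = \frac{1}{\frac{1}{-64 - \sqrt{2} \sqrt{6}}} = \frac{1}{\frac{1}{-64 - 2 \sqrt{3}}} = -64 - 2 \sqrt{3}$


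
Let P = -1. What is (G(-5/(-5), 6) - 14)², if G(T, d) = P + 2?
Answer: 169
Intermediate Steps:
G(T, d) = 1 (G(T, d) = -1 + 2 = 1)
(G(-5/(-5), 6) - 14)² = (1 - 14)² = (-13)² = 169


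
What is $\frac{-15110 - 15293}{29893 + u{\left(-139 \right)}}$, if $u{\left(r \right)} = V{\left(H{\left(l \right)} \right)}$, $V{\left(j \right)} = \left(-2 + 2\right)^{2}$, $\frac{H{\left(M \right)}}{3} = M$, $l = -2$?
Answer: $- \frac{30403}{29893} \approx -1.0171$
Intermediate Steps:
$H{\left(M \right)} = 3 M$
$V{\left(j \right)} = 0$ ($V{\left(j \right)} = 0^{2} = 0$)
$u{\left(r \right)} = 0$
$\frac{-15110 - 15293}{29893 + u{\left(-139 \right)}} = \frac{-15110 - 15293}{29893 + 0} = - \frac{30403}{29893}$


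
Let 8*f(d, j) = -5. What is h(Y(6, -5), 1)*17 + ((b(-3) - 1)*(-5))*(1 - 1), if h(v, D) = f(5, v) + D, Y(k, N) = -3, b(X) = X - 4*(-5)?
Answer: 51/8 ≈ 6.3750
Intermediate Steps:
b(X) = 20 + X (b(X) = X + 20 = 20 + X)
f(d, j) = -5/8 (f(d, j) = (⅛)*(-5) = -5/8)
h(v, D) = -5/8 + D
h(Y(6, -5), 1)*17 + ((b(-3) - 1)*(-5))*(1 - 1) = (-5/8 + 1)*17 + (((20 - 3) - 1)*(-5))*(1 - 1) = (3/8)*17 + ((17 - 1)*(-5))*0 = 51/8 + (16*(-5))*0 = 51/8 - 80*0 = 51/8 + 0 = 51/8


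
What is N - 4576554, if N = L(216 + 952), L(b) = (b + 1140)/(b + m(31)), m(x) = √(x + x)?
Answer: -3121579181002/682081 - 1154*√62/682081 ≈ -4.5766e+6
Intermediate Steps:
m(x) = √2*√x (m(x) = √(2*x) = √2*√x)
L(b) = (1140 + b)/(b + √62) (L(b) = (b + 1140)/(b + √2*√31) = (1140 + b)/(b + √62))
N = 2308/(1168 + √62) (N = (1140 + (216 + 952))/((216 + 952) + √62) = (1140 + 1168)/(1168 + √62) = 2308/(1168 + √62) ≈ 1.9628)
N - 4576554 = (1347872/682081 - 1154*√62/682081) - 4576554 = -3121579181002/682081 - 1154*√62/682081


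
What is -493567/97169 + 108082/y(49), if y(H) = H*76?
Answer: 4332088175/180928678 ≈ 23.944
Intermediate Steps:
y(H) = 76*H
-493567/97169 + 108082/y(49) = -493567/97169 + 108082/((76*49)) = -493567*1/97169 + 108082/3724 = -493567/97169 + 108082*(1/3724) = -493567/97169 + 54041/1862 = 4332088175/180928678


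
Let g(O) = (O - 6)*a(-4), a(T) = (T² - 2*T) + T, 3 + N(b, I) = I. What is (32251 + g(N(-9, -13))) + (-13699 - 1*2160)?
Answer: 15952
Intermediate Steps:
N(b, I) = -3 + I
a(T) = T² - T
g(O) = -120 + 20*O (g(O) = (O - 6)*(-4*(-1 - 4)) = (-6 + O)*(-4*(-5)) = (-6 + O)*20 = -120 + 20*O)
(32251 + g(N(-9, -13))) + (-13699 - 1*2160) = (32251 + (-120 + 20*(-3 - 13))) + (-13699 - 1*2160) = (32251 + (-120 + 20*(-16))) + (-13699 - 2160) = (32251 + (-120 - 320)) - 15859 = (32251 - 440) - 15859 = 31811 - 15859 = 15952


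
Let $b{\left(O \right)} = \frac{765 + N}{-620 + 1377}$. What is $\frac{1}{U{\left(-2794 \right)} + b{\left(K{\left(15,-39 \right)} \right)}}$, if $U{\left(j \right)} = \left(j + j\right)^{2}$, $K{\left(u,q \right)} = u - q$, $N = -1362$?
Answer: $\frac{757}{23637887611} \approx 3.2025 \cdot 10^{-8}$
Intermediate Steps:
$U{\left(j \right)} = 4 j^{2}$ ($U{\left(j \right)} = \left(2 j\right)^{2} = 4 j^{2}$)
$b{\left(O \right)} = - \frac{597}{757}$ ($b{\left(O \right)} = \frac{765 - 1362}{-620 + 1377} = - \frac{597}{757}$)
$\frac{1}{U{\left(-2794 \right)} + b{\left(K{\left(15,-39 \right)} \right)}} = \frac{1}{4 \left(-2794\right)^{2} - \frac{597}{757}} = \frac{1}{4 \cdot 7806436 - \frac{597}{757}} = \frac{1}{31225744 - \frac{597}{757}} = \frac{1}{\frac{23637887611}{757}} = \frac{757}{23637887611}$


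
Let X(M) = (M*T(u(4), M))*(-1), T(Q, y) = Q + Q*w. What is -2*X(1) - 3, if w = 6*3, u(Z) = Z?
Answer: 149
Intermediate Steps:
w = 18
T(Q, y) = 19*Q (T(Q, y) = Q + Q*18 = Q + 18*Q = 19*Q)
X(M) = -76*M (X(M) = (M*(19*4))*(-1) = (M*76)*(-1) = (76*M)*(-1) = -76*M)
-2*X(1) - 3 = -(-152) - 3 = -2*(-76) - 3 = 152 - 3 = 149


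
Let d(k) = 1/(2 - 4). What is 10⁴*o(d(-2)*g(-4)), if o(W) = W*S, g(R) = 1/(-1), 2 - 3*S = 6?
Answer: -20000/3 ≈ -6666.7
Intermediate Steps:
S = -4/3 (S = ⅔ - ⅓*6 = ⅔ - 2 = -4/3 ≈ -1.3333)
d(k) = -½ (d(k) = 1/(-2) = -½)
g(R) = -1
o(W) = -4*W/3 (o(W) = W*(-4/3) = -4*W/3)
10⁴*o(d(-2)*g(-4)) = 10⁴*(-(-2)*(-1)/3) = 10000*(-4/3*½) = 10000*(-⅔) = -20000/3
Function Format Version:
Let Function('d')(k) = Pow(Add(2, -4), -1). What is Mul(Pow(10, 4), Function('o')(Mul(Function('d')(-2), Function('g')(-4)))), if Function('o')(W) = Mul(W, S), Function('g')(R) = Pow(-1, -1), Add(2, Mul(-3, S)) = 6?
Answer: Rational(-20000, 3) ≈ -6666.7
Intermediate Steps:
S = Rational(-4, 3) (S = Add(Rational(2, 3), Mul(Rational(-1, 3), 6)) = Add(Rational(2, 3), -2) = Rational(-4, 3) ≈ -1.3333)
Function('d')(k) = Rational(-1, 2) (Function('d')(k) = Pow(-2, -1) = Rational(-1, 2))
Function('g')(R) = -1
Function('o')(W) = Mul(Rational(-4, 3), W) (Function('o')(W) = Mul(W, Rational(-4, 3)) = Mul(Rational(-4, 3), W))
Mul(Pow(10, 4), Function('o')(Mul(Function('d')(-2), Function('g')(-4)))) = Mul(Pow(10, 4), Mul(Rational(-4, 3), Mul(Rational(-1, 2), -1))) = Mul(10000, Mul(Rational(-4, 3), Rational(1, 2))) = Mul(10000, Rational(-2, 3)) = Rational(-20000, 3)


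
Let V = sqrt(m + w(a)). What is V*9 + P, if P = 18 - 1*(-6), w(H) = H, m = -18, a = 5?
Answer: 24 + 9*I*sqrt(13) ≈ 24.0 + 32.45*I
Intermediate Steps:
P = 24 (P = 18 + 6 = 24)
V = I*sqrt(13) (V = sqrt(-18 + 5) = sqrt(-13) = I*sqrt(13) ≈ 3.6056*I)
V*9 + P = (I*sqrt(13))*9 + 24 = 9*I*sqrt(13) + 24 = 24 + 9*I*sqrt(13)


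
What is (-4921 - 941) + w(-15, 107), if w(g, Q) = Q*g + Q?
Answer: -7360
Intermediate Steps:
w(g, Q) = Q + Q*g
(-4921 - 941) + w(-15, 107) = (-4921 - 941) + 107*(1 - 15) = -5862 + 107*(-14) = -5862 - 1498 = -7360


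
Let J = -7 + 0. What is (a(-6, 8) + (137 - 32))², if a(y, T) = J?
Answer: 9604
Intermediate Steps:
J = -7
a(y, T) = -7
(a(-6, 8) + (137 - 32))² = (-7 + (137 - 32))² = (-7 + 105)² = 98² = 9604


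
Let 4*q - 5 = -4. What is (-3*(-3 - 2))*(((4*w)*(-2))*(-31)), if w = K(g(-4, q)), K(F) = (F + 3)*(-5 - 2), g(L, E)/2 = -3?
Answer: 78120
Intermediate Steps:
q = 1/4 (q = 5/4 + (1/4)*(-4) = 5/4 - 1 = 1/4 ≈ 0.25000)
g(L, E) = -6 (g(L, E) = 2*(-3) = -6)
K(F) = -21 - 7*F (K(F) = (3 + F)*(-7) = -21 - 7*F)
w = 21 (w = -21 - 7*(-6) = -21 + 42 = 21)
(-3*(-3 - 2))*(((4*w)*(-2))*(-31)) = (-3*(-3 - 2))*(((4*21)*(-2))*(-31)) = (-3*(-5))*((84*(-2))*(-31)) = 15*(-168*(-31)) = 15*5208 = 78120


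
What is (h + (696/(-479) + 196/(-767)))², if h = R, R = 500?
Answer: 33514179675238656/134977616449 ≈ 2.4829e+5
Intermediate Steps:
h = 500
(h + (696/(-479) + 196/(-767)))² = (500 + (696/(-479) + 196/(-767)))² = (500 + (696*(-1/479) + 196*(-1/767)))² = (500 + (-696/479 - 196/767))² = (500 - 627716/367393)² = (183068784/367393)² = 33514179675238656/134977616449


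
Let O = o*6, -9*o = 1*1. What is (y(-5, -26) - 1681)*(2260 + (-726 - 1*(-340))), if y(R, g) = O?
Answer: -9454330/3 ≈ -3.1514e+6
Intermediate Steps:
o = -⅑ (o = -1/9 = -⅑*1 = -⅑ ≈ -0.11111)
O = -⅔ (O = -⅑*6 = -⅔ ≈ -0.66667)
y(R, g) = -⅔
(y(-5, -26) - 1681)*(2260 + (-726 - 1*(-340))) = (-⅔ - 1681)*(2260 + (-726 - 1*(-340))) = -5045*(2260 + (-726 + 340))/3 = -5045*(2260 - 386)/3 = -5045/3*1874 = -9454330/3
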